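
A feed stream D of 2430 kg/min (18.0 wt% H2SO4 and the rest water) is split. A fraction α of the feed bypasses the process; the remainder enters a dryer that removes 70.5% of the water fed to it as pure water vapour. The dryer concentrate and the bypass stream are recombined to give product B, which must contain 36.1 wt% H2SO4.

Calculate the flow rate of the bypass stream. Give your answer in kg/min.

All 2430×0.180 = 437.4 kg/min of H2SO4 reaches B, so B = 437.4/0.361 = 1211.6 kg/min and vapour = 1218.4 kg/min.
The evaporator receives (1−α)·2430 of feed at 0.820 water and removes 0.705 of that water:
0.705×0.820×(1−α)×2430 = 1218.4
(1−α) = 1218.4/1404.8 = 0.8673;  α = 0.1327.
Bypass flow = 0.1327×2430 = 322.47 kg/min.

322.5 kg/min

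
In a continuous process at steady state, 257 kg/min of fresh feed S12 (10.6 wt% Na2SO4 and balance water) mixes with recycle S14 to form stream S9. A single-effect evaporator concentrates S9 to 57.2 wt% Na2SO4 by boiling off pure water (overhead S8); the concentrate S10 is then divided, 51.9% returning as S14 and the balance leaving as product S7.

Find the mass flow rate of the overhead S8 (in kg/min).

Overall Na2SO4 balance (none leaves overhead): Na2SO4 in fresh feed = Na2SO4 in product, i.e. 257×0.106 = (1−0.519)·S10·0.572.
S10 = 27.242/(0.572×0.481) = 99.014 kg/min.
Recycle S14 = 0.519×99.014 = 51.388 kg/min.
Combined feed S9 = 257 + 51.388 = 308.39 kg/min.
Overhead S8 = S9 − S10 = 308.39 − 99.014 = 209.37 kg/min.

209.4 kg/min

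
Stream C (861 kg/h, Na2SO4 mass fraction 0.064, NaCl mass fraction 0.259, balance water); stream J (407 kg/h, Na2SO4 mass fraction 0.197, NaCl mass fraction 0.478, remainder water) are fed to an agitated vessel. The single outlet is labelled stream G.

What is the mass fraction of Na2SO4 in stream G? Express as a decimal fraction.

0.107

Total flow out = 861 + 407 = 1268 kg/h.
Na2SO4 in = 861×0.064 + 407×0.197 = 135.28 kg/h.
Na2SO4 mass fraction in G = 135.28/1268 = 0.107.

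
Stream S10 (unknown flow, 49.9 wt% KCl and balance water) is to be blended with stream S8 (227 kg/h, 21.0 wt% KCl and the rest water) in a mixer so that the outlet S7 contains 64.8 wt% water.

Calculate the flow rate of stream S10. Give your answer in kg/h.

Let S10 be the unknown flow. Total out = 227 + S10.
water balance: 179.33 + 0.501·S10 = 0.648·(227 + S10)
(0.501 − 0.648)·S10 = 0.648×227 − 179.33 = -32.234
S10 = -32.234 / -0.147 = 219.28 kg/h

219.3 kg/h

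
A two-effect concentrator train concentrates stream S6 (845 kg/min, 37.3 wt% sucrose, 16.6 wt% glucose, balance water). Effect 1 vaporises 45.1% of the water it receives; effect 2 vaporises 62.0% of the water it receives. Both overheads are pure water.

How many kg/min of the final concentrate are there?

536.7 kg/min

water in feed = 845×0.461 = 389.55 kg/min.
After stage 1: water left = (1−0.451)×389.55 = 213.86; stream total = 669.32 kg/min.
After stage 2: water left = (1−0.620)×213.86 = 81.267; final concentrate = 536.72 kg/min.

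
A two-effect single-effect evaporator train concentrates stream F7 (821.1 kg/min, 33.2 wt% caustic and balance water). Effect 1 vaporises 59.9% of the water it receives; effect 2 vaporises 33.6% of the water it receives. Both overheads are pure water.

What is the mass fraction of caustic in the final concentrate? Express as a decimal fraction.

water in feed = 821.1×0.668 = 548.49 kg/min.
After stage 1: water left = (1−0.599)×548.49 = 219.95; stream total = 492.55 kg/min.
After stage 2: water left = (1−0.336)×219.95 = 146.04; final concentrate = 418.65 kg/min.
caustic fraction = 272.61/418.65 = 0.651.

0.651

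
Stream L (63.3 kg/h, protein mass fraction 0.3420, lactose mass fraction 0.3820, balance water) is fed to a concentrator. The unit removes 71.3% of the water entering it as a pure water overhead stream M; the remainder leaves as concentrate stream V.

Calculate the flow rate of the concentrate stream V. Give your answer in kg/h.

50.84 kg/h

water entering = 63.3×0.276 = 17.471 kg/h; overhead removed = 0.713×17.471 = 12.457 kg/h.
Concentrate = 63.3 − 12.457 = 50.843 kg/h.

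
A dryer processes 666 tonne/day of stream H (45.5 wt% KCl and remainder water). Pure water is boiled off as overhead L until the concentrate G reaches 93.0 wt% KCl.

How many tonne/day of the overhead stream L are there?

KCl is conserved: 666×0.455 = 303.03 tonne/day all reports to the concentrate.
Concentrate = 303.03/(target fraction) = 325.84 tonne/day.
Overhead = 666 − 325.84 = 340.16 tonne/day.

340.2 tonne/day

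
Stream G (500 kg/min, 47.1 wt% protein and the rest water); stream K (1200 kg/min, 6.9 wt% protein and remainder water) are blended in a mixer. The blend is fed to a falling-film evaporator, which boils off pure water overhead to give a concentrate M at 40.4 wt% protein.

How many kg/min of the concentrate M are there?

protein entering = 500×0.471 + 1200×0.069 = 318.3 kg/min.
All protein reports to M, so M = 318.3/0.404 = 787.87 kg/min.

787.9 kg/min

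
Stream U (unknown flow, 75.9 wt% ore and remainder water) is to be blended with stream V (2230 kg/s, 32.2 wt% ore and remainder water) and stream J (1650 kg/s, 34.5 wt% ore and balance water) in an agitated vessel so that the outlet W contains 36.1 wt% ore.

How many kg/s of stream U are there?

284.8 kg/s

Let U be the unknown flow. Total out = 3880 + U.
ore balance: 1287.3 + 0.759·U = 0.361·(3880 + U)
(0.759 − 0.361)·U = 0.361×3880 − 1287.3 = 113.37
U = 113.37 / 0.398 = 284.85 kg/s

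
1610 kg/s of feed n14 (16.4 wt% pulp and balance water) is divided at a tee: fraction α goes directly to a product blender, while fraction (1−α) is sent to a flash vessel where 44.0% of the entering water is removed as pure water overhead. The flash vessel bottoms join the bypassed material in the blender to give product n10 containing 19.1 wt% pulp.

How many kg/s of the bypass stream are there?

991.3 kg/s

All 1610×0.164 = 264.04 kg/s of pulp reaches n10, so n10 = 264.04/0.191 = 1382.4 kg/s and vapour = 227.59 kg/s.
The evaporator receives (1−α)·1610 of feed at 0.836 water and removes 0.440 of that water:
0.440×0.836×(1−α)×1610 = 227.59
(1−α) = 227.59/592.22 = 0.3843;  α = 0.6157.
Bypass flow = 0.6157×1610 = 991.28 kg/s.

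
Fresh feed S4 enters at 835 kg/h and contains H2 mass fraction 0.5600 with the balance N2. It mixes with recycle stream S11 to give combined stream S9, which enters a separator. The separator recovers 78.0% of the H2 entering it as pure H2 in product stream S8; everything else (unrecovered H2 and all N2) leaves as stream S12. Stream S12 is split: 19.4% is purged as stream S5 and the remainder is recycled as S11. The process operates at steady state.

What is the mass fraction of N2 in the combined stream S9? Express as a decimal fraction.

N2 enters only via S4 and leaves only via the purge: 835×0.440 = 0.194×(N2 in S12), and the separator passes all N2, so N2 in S9 = N2 in S12 = 1893.8 kg/h.
H2 in S9: m_A = 835×0.560 + (1−0.194)·(1−0.780)·m_A, so m_A = 467.6/0.8227 = 568.39 kg/h.
S9 = 568.39 + 1893.8 = 2462.2 kg/h.
N2 fraction in S9 = 1893.8/2462.2 = 0.7692.

0.7692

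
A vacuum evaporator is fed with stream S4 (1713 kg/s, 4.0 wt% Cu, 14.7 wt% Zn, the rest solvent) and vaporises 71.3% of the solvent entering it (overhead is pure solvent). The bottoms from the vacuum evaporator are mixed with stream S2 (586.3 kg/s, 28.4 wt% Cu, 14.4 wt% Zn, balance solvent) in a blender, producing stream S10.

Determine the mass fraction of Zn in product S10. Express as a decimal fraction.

0.257

Vapour removed = 0.713×0.813×1713 = 992.97 kg/s; concentrate = 720.03 kg/s.
Zn reaching the mixer = 251.81 (from concentrate) + 586.3×0.144 = 336.24 kg/s.
Product flow = 720.03 + 586.3 = 1306.3 kg/s; Zn fraction = 0.257.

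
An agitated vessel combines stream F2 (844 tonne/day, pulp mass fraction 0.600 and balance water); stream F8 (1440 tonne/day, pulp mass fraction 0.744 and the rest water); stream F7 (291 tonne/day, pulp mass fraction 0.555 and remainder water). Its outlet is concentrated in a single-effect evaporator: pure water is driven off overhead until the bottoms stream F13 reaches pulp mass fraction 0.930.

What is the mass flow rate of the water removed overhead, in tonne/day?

pulp entering = 844×0.600 + 1440×0.744 + 291×0.555 = 1739.3 tonne/day.
All pulp reports to F13, so F13 = 1739.3/0.930 = 1870.2 tonne/day.
Total feed = 2575 tonne/day; overhead = 2575 − 1870.2 = 704.82 tonne/day.

704.8 tonne/day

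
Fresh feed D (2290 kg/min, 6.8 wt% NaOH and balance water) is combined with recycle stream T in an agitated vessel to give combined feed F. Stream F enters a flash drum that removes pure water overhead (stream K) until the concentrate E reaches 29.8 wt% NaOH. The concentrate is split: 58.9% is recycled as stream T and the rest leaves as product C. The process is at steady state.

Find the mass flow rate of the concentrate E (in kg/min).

1271 kg/min

Overall NaOH balance (none leaves overhead): NaOH in fresh feed = NaOH in product, i.e. 2290×0.068 = (1−0.589)·E·0.298.
E = 155.72/(0.298×0.411) = 1271.4 kg/min.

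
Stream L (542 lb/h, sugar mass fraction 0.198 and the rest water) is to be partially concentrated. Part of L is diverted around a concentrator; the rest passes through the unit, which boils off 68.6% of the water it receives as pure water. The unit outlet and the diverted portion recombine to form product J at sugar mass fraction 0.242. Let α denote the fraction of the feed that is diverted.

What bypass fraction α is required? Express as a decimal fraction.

0.670

All 542×0.198 = 107.32 lb/h of sugar reaches J, so J = 107.32/0.242 = 443.45 lb/h and vapour = 98.545 lb/h.
The evaporator receives (1−α)·542 of feed at 0.802 water and removes 0.686 of that water:
0.686×0.802×(1−α)×542 = 98.545
(1−α) = 98.545/298.19 = 0.3305;  α = 0.6695.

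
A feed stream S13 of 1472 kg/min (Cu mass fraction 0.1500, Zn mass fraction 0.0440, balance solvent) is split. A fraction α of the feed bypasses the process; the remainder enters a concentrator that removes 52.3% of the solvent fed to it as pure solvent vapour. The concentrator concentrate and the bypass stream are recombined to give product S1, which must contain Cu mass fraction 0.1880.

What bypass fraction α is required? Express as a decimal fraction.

0.520

All 1472×0.150 = 220.8 kg/min of Cu reaches S1, so S1 = 220.8/0.188 = 1174.5 kg/min and vapour = 297.53 kg/min.
The evaporator receives (1−α)·1472 of feed at 0.806 solvent and removes 0.523 of that solvent:
0.523×0.806×(1−α)×1472 = 297.53
(1−α) = 297.53/620.5 = 0.4795;  α = 0.5205.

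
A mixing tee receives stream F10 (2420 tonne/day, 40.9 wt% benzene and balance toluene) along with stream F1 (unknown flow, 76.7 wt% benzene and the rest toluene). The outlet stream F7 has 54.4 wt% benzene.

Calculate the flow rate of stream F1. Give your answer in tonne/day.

1465 tonne/day

Let F1 be the unknown flow. Total out = 2420 + F1.
benzene balance: 989.78 + 0.767·F1 = 0.544·(2420 + F1)
(0.767 − 0.544)·F1 = 0.544×2420 − 989.78 = 326.7
F1 = 326.7 / 0.223 = 1465 tonne/day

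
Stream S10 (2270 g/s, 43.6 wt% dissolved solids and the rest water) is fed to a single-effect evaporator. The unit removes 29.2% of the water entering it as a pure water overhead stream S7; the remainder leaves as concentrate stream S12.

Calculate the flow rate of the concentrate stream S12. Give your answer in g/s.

water entering = 2270×0.564 = 1280.3 g/s; overhead removed = 0.292×1280.3 = 373.84 g/s.
Concentrate = 2270 − 373.84 = 1896.2 g/s.

1896 g/s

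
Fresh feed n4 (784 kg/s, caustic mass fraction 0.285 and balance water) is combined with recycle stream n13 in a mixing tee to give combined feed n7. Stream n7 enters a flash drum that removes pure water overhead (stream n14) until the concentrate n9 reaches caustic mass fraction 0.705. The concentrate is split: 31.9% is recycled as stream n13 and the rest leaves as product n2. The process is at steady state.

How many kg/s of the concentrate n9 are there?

465.4 kg/s

Overall caustic balance (none leaves overhead): caustic in fresh feed = caustic in product, i.e. 784×0.285 = (1−0.319)·n9·0.705.
n9 = 223.44/(0.705×0.681) = 465.4 kg/s.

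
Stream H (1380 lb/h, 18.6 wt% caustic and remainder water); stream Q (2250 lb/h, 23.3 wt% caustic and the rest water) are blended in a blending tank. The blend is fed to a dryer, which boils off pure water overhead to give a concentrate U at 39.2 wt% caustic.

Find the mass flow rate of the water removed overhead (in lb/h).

1638 lb/h

caustic entering = 1380×0.186 + 2250×0.233 = 780.93 lb/h.
All caustic reports to U, so U = 780.93/0.392 = 1992.2 lb/h.
Total feed = 3630 lb/h; overhead = 3630 − 1992.2 = 1637.8 lb/h.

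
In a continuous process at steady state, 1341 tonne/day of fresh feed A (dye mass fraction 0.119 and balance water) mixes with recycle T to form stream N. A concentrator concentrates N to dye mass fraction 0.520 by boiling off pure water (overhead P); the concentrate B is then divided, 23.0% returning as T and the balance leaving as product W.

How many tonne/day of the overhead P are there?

Overall dye balance (none leaves overhead): dye in fresh feed = dye in product, i.e. 1341×0.119 = (1−0.230)·B·0.520.
B = 159.58/(0.520×0.770) = 398.55 tonne/day.
Recycle T = 0.230×398.55 = 91.666 tonne/day.
Combined feed N = 1341 + 91.666 = 1432.7 tonne/day.
Overhead P = N − B = 1432.7 − 398.55 = 1034.1 tonne/day.

1034 tonne/day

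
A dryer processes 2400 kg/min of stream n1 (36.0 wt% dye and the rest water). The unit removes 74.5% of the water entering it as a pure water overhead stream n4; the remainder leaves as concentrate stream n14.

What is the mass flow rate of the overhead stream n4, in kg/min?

water entering = 2400×0.640 = 1536 kg/min; overhead removed = 0.745×1536 = 1144.3 kg/min.

1144 kg/min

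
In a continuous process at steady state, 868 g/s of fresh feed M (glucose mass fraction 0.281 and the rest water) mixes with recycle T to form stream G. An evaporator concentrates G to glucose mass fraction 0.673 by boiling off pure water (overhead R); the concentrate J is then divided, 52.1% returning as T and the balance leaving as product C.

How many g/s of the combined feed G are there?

Overall glucose balance (none leaves overhead): glucose in fresh feed = glucose in product, i.e. 868×0.281 = (1−0.521)·J·0.673.
J = 243.91/(0.673×0.479) = 756.62 g/s.
Recycle T = 0.521×756.62 = 394.2 g/s.
Combined feed G = 868 + 394.2 = 1262.2 g/s.

1262 g/s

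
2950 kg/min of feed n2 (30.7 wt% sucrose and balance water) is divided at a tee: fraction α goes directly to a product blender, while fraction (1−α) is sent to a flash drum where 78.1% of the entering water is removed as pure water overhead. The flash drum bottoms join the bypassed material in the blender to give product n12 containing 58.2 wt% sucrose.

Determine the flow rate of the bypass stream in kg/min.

All 2950×0.307 = 905.65 kg/min of sucrose reaches n12, so n12 = 905.65/0.582 = 1556.1 kg/min and vapour = 1393.9 kg/min.
The evaporator receives (1−α)·2950 of feed at 0.693 water and removes 0.781 of that water:
0.781×0.693×(1−α)×2950 = 1393.9
(1−α) = 1393.9/1596.6 = 0.8730;  α = 0.1270.
Bypass flow = 0.1270×2950 = 374.58 kg/min.

374.6 kg/min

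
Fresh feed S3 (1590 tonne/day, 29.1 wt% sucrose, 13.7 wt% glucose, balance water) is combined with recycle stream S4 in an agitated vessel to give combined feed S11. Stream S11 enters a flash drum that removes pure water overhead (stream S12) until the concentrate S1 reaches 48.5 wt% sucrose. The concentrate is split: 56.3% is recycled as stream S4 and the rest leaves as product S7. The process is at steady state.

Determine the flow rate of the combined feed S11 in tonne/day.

2819 tonne/day

Overall sucrose balance (none leaves overhead): sucrose in fresh feed = sucrose in product, i.e. 1590×0.291 = (1−0.563)·S1·0.485.
S1 = 462.69/(0.485×0.437) = 2183.1 tonne/day.
Recycle S4 = 0.563×2183.1 = 1229.1 tonne/day.
Combined feed S11 = 1590 + 1229.1 = 2819.1 tonne/day.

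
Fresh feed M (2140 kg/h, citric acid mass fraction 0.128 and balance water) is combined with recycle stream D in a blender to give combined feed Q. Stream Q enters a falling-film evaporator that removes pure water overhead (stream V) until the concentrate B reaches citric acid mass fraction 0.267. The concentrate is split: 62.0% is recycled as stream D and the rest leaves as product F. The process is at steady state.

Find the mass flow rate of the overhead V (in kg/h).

1114 kg/h

Overall citric acid balance (none leaves overhead): citric acid in fresh feed = citric acid in product, i.e. 2140×0.128 = (1−0.620)·B·0.267.
B = 273.92/(0.267×0.380) = 2699.8 kg/h.
Recycle D = 0.620×2699.8 = 1673.9 kg/h.
Combined feed Q = 2140 + 1673.9 = 3813.9 kg/h.
Overhead V = Q − B = 3813.9 − 2699.8 = 1114.1 kg/h.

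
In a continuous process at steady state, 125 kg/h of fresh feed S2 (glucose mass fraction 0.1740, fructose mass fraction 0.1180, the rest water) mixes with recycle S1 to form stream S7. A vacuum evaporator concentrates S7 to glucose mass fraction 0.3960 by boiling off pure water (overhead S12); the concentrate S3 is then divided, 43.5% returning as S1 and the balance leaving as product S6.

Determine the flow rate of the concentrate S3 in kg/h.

Overall glucose balance (none leaves overhead): glucose in fresh feed = glucose in product, i.e. 125×0.174 = (1−0.435)·S3·0.396.
S3 = 21.75/(0.396×0.565) = 97.211 kg/h.

97.21 kg/h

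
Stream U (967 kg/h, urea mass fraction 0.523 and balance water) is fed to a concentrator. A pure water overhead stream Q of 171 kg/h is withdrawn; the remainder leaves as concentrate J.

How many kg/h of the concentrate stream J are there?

796 kg/h

Concentrate = 967 − 171 = 796 kg/h.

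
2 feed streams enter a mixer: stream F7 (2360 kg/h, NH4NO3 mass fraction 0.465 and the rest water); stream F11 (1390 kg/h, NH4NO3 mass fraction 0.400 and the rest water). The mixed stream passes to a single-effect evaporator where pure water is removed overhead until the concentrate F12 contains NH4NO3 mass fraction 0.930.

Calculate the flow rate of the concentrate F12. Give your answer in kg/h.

1778 kg/h

NH4NO3 entering = 2360×0.465 + 1390×0.400 = 1653.4 kg/h.
All NH4NO3 reports to F12, so F12 = 1653.4/0.930 = 1777.8 kg/h.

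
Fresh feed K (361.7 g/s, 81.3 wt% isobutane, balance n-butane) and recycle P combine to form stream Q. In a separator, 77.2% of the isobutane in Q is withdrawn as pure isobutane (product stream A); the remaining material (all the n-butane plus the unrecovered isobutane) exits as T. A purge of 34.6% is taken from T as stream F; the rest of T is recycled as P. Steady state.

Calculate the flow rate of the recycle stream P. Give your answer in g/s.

179.4 g/s

n-butane enters only via K and leaves only via the purge: 361.7×0.187 = 0.346×(n-butane in T), and the separator passes all n-butane, so n-butane in Q = n-butane in T = 195.49 g/s.
isobutane in Q: m_A = 361.7×0.813 + (1−0.346)·(1−0.772)·m_A, so m_A = 294.06/0.8509 = 345.59 g/s.
T = (1−0.772)×345.59 + 195.49 = 274.28 g/s.
Recycle P = (1−0.346)×274.28 = 179.38 g/s.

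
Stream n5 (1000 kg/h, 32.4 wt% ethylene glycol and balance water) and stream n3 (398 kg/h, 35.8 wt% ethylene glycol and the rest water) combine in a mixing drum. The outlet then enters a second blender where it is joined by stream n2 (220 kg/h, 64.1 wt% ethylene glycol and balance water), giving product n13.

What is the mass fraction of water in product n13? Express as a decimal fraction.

Overall, product flow = 1618 kg/h.
water in = 1000×0.676 + 398×0.642 + 220×0.359 = 1010.5 kg/h.
water fraction in n13 = 0.6245.

0.6245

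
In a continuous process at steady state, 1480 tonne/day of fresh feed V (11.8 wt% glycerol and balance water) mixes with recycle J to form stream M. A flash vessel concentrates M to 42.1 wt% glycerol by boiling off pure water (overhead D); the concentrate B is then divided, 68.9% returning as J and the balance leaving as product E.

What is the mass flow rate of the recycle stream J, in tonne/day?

Overall glycerol balance (none leaves overhead): glycerol in fresh feed = glycerol in product, i.e. 1480×0.118 = (1−0.689)·B·0.421.
B = 174.64/(0.421×0.311) = 1333.8 tonne/day.
Recycle J = 0.689×1333.8 = 919.01 tonne/day.

919 tonne/day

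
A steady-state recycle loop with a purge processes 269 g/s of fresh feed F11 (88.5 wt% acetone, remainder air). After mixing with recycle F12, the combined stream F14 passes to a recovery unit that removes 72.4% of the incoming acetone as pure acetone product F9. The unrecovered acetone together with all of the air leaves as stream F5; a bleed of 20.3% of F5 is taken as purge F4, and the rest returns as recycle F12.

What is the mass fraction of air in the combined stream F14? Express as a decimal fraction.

air enters only via F11 and leaves only via the purge: 269×0.115 = 0.203×(air in F5), and the recovery unit passes all air, so air in F14 = air in F5 = 152.39 g/s.
acetone in F14: m_A = 269×0.885 + (1−0.203)·(1−0.724)·m_A, so m_A = 238.06/0.7800 = 305.2 g/s.
F14 = 305.2 + 152.39 = 457.59 g/s.
air fraction in F14 = 152.39/457.59 = 0.333.

0.333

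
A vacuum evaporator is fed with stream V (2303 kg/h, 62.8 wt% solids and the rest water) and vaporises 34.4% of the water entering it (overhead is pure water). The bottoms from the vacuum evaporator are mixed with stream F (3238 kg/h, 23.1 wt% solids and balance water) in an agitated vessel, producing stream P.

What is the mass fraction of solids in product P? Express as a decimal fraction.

0.418

Vapour removed = 0.344×0.372×2303 = 294.71 kg/h; concentrate = 2008.3 kg/h.
solids reaching the mixer = 1446.3 (from concentrate) + 3238×0.231 = 2194.3 kg/h.
Product flow = 2008.3 + 3238 = 5246.3 kg/h; solids fraction = 0.418.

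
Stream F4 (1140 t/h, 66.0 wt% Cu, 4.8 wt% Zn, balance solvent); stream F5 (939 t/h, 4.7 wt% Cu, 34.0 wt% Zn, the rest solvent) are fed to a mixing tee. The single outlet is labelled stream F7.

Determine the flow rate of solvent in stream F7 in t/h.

solvent out = solvent in = 1140×0.292 + 939×0.613 = 908.49 t/h.

908.5 t/h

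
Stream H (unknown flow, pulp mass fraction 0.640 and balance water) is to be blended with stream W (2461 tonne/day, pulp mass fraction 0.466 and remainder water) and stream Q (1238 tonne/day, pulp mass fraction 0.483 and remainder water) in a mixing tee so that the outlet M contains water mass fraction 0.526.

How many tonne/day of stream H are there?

51.48 tonne/day

Let H be the unknown flow. Total out = 3699 + H.
water balance: 1954.2 + 0.360·H = 0.526·(3699 + H)
(0.360 − 0.526)·H = 0.526×3699 − 1954.2 = -8.546
H = -8.546 / -0.166 = 51.482 tonne/day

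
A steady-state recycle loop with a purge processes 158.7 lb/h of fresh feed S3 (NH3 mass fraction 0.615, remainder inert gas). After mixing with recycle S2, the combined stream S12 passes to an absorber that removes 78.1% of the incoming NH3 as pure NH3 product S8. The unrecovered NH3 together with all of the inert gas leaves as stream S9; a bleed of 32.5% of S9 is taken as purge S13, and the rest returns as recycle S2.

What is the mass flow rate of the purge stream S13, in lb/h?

inert gas enters only via S3 and leaves only via the purge: 158.7×0.385 = 0.325×(inert gas in S9), and the absorber passes all inert gas, so inert gas in S12 = inert gas in S9 = 188 lb/h.
NH3 in S12: m_A = 158.7×0.615 + (1−0.325)·(1−0.781)·m_A, so m_A = 97.6/0.8522 = 114.53 lb/h.
S9 = (1−0.781)×114.53 + 188 = 213.08 lb/h.
Purge S13 = 0.325×213.08 = 69.251 lb/h.

69.25 lb/h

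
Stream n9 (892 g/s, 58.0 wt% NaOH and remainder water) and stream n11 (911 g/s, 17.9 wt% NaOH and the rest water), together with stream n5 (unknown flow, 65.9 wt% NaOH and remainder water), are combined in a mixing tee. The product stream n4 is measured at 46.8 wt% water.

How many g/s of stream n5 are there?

2195 g/s

Let n5 be the unknown flow. Total out = 1803 + n5.
water balance: 1122.6 + 0.341·n5 = 0.468·(1803 + n5)
(0.341 − 0.468)·n5 = 0.468×1803 − 1122.6 = -278.77
n5 = -278.77 / -0.127 = 2195 g/s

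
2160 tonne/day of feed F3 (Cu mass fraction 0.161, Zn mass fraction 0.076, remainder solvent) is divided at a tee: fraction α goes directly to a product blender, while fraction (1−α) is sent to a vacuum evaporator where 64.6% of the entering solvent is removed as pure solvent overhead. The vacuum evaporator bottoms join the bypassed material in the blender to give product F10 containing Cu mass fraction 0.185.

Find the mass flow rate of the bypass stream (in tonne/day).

1591 tonne/day

All 2160×0.161 = 347.76 tonne/day of Cu reaches F10, so F10 = 347.76/0.185 = 1879.8 tonne/day and vapour = 280.22 tonne/day.
The evaporator receives (1−α)·2160 of feed at 0.763 solvent and removes 0.646 of that solvent:
0.646×0.763×(1−α)×2160 = 280.22
(1−α) = 280.22/1064.7 = 0.2632;  α = 0.7368.
Bypass flow = 0.7368×2160 = 1591.5 tonne/day.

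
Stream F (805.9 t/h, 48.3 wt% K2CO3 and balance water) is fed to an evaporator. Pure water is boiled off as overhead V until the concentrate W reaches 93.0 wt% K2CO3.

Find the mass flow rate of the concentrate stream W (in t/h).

K2CO3 is conserved: 805.9×0.483 = 389.25 t/h all reports to the concentrate.
Concentrate = 389.25/(target fraction) = 418.55 t/h.

418.5 t/h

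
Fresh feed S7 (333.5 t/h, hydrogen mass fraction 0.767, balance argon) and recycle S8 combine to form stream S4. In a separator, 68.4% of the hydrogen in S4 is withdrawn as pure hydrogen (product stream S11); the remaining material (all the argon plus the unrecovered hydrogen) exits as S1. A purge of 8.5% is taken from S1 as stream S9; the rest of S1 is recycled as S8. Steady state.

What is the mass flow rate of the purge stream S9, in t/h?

argon enters only via S7 and leaves only via the purge: 333.5×0.233 = 0.085×(argon in S1), and the separator passes all argon, so argon in S4 = argon in S1 = 914.18 t/h.
hydrogen in S4: m_A = 333.5×0.767 + (1−0.085)·(1−0.684)·m_A, so m_A = 255.79/0.7109 = 359.84 t/h.
S1 = (1−0.684)×359.84 + 914.18 = 1027.9 t/h.
Purge S9 = 0.085×1027.9 = 87.371 t/h.

87.37 t/h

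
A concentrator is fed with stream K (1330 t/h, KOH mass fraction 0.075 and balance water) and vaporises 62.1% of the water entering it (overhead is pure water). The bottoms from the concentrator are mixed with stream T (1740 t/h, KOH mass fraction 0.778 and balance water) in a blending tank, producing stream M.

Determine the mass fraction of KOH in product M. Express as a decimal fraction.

0.630

Vapour removed = 0.621×0.925×1330 = 763.99 t/h; concentrate = 566.01 t/h.
KOH reaching the mixer = 99.75 (from concentrate) + 1740×0.778 = 1453.5 t/h.
Product flow = 566.01 + 1740 = 2306 t/h; KOH fraction = 0.630.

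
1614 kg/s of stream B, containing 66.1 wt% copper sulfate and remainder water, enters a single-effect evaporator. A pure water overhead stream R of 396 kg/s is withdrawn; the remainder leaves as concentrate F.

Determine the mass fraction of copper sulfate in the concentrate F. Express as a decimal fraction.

copper sulfate is not removed: 1614×0.661 = 1066.9 kg/s of copper sulfate enters F.
Concentrate = 1614 − 396 = 1218 kg/s.
Mass fraction = 1066.9/1218 = 0.8759.

0.8759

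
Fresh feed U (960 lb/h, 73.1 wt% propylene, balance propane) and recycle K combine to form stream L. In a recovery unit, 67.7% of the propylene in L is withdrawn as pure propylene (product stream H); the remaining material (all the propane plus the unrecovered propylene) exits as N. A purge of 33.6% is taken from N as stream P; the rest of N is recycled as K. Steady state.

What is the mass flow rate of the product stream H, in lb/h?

propylene in L: m_A = 960×0.731 + (1−0.336)·(1−0.677)·m_A, so m_A = 701.76/0.7855 = 893.36 lb/h.
Product H = 0.677×893.36 = 604.81 lb/h.

604.8 lb/h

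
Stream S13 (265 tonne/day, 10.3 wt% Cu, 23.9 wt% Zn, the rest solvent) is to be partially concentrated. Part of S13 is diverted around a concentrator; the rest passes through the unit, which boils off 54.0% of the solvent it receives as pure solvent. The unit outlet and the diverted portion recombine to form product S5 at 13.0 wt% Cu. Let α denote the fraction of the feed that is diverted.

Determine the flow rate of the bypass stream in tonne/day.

110.1 tonne/day

All 265×0.103 = 27.295 tonne/day of Cu reaches S5, so S5 = 27.295/0.130 = 209.96 tonne/day and vapour = 55.038 tonne/day.
The evaporator receives (1−α)·265 of feed at 0.658 solvent and removes 0.540 of that solvent:
0.540×0.658×(1−α)×265 = 55.038
(1−α) = 55.038/94.16 = 0.5845;  α = 0.4155.
Bypass flow = 0.4155×265 = 110.1 tonne/day.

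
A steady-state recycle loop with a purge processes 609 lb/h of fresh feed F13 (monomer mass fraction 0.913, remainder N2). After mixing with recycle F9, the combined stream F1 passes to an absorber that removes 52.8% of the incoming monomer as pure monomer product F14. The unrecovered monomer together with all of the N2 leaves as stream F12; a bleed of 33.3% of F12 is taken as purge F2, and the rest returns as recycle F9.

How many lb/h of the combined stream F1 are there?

970.6 lb/h

N2 enters only via F13 and leaves only via the purge: 609×0.087 = 0.333×(N2 in F12), and the absorber passes all N2, so N2 in F1 = N2 in F12 = 159.11 lb/h.
monomer in F1: m_A = 609×0.913 + (1−0.333)·(1−0.528)·m_A, so m_A = 556.02/0.6852 = 811.5 lb/h.
F1 = 811.5 + 159.11 = 970.6 lb/h.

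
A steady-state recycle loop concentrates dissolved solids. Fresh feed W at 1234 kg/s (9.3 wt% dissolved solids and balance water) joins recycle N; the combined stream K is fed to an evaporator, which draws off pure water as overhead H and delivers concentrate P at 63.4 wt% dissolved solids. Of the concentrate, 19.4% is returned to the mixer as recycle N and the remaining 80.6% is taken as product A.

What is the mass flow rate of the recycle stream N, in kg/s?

43.57 kg/s

Overall dissolved solids balance (none leaves overhead): dissolved solids in fresh feed = dissolved solids in product, i.e. 1234×0.093 = (1−0.194)·P·0.634.
P = 114.76/(0.634×0.806) = 224.58 kg/s.
Recycle N = 0.194×224.58 = 43.569 kg/s.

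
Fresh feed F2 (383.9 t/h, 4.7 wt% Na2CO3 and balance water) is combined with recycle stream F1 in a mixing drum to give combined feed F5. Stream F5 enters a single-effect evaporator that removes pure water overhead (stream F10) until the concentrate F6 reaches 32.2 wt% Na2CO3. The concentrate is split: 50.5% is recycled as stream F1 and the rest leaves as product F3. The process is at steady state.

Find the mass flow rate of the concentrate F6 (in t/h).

Overall Na2CO3 balance (none leaves overhead): Na2CO3 in fresh feed = Na2CO3 in product, i.e. 383.9×0.047 = (1−0.505)·F6·0.322.
F6 = 18.043/(0.322×0.495) = 113.2 t/h.

113.2 t/h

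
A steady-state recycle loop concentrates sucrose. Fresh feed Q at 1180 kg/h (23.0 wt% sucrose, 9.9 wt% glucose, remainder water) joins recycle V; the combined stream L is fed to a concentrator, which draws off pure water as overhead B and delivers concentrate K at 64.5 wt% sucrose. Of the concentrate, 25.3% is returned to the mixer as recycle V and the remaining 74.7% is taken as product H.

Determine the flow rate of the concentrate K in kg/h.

Overall sucrose balance (none leaves overhead): sucrose in fresh feed = sucrose in product, i.e. 1180×0.230 = (1−0.253)·K·0.645.
K = 271.4/(0.645×0.747) = 563.29 kg/h.

563.3 kg/h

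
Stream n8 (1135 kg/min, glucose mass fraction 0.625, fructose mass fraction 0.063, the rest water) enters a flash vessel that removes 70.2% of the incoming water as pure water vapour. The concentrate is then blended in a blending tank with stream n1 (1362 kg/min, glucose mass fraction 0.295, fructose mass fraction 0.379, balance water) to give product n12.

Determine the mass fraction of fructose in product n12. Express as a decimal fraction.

0.261

Vapour removed = 0.702×0.312×1135 = 248.59 kg/min; concentrate = 886.41 kg/min.
fructose reaching the mixer = 71.505 (from concentrate) + 1362×0.379 = 587.7 kg/min.
Product flow = 886.41 + 1362 = 2248.4 kg/min; fructose fraction = 0.261.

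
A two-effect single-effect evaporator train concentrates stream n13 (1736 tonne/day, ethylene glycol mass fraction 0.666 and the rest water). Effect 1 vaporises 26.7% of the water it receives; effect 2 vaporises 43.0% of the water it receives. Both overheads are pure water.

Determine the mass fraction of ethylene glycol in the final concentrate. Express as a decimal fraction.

0.827

water in feed = 1736×0.334 = 579.82 tonne/day.
After stage 1: water left = (1−0.267)×579.82 = 425.01; stream total = 1581.2 tonne/day.
After stage 2: water left = (1−0.430)×425.01 = 242.26; final concentrate = 1398.4 tonne/day.
ethylene glycol fraction = 1156.2/1398.4 = 0.827.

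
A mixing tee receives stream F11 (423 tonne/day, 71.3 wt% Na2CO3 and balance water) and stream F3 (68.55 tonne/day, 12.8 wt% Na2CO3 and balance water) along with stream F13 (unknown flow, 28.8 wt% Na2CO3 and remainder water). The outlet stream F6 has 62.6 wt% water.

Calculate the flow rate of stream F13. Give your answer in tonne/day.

1471 tonne/day

Let F13 be the unknown flow. Total out = 491.55 + F13.
water balance: 181.18 + 0.712·F13 = 0.626·(491.55 + F13)
(0.712 − 0.626)·F13 = 0.626×491.55 − 181.18 = 126.53
F13 = 126.53 / 0.086 = 1471.3 tonne/day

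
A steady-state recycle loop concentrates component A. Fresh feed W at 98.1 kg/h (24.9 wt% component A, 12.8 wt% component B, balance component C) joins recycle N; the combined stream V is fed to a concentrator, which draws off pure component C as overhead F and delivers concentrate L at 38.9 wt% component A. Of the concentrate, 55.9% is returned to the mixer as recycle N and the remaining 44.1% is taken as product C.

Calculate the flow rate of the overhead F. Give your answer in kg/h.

Overall component A balance (none leaves overhead): component A in fresh feed = component A in product, i.e. 98.1×0.249 = (1−0.559)·L·0.389.
L = 24.427/(0.389×0.441) = 142.39 kg/h.
Recycle N = 0.559×142.39 = 79.596 kg/h.
Combined feed V = 98.1 + 79.596 = 177.7 kg/h.
Overhead F = V − L = 177.7 − 142.39 = 35.306 kg/h.

35.31 kg/h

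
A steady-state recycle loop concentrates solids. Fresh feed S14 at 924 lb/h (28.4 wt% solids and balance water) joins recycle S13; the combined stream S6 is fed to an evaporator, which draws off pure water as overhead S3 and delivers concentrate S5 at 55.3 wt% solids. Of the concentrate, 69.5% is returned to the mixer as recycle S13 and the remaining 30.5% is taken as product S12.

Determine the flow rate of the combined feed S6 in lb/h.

Overall solids balance (none leaves overhead): solids in fresh feed = solids in product, i.e. 924×0.284 = (1−0.695)·S5·0.553.
S5 = 262.42/(0.553×0.305) = 1555.8 lb/h.
Recycle S13 = 0.695×1555.8 = 1081.3 lb/h.
Combined feed S6 = 924 + 1081.3 = 2005.3 lb/h.

2005 lb/h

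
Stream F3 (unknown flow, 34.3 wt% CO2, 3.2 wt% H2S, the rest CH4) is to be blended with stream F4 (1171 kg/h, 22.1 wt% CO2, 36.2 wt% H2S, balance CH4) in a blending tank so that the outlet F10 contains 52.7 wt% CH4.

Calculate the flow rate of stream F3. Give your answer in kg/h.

Let F3 be the unknown flow. Total out = 1171 + F3.
CH4 balance: 488.31 + 0.625·F3 = 0.527·(1171 + F3)
(0.625 − 0.527)·F3 = 0.527×1171 − 488.31 = 128.81
F3 = 128.81 / 0.098 = 1314.4 kg/h

1314 kg/h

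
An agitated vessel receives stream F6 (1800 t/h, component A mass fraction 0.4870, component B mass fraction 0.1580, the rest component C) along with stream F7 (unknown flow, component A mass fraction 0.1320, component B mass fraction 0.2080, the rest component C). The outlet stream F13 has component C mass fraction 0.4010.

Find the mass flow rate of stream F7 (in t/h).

Let F7 be the unknown flow. Total out = 1800 + F7.
component C balance: 639 + 0.660·F7 = 0.401·(1800 + F7)
(0.660 − 0.401)·F7 = 0.401×1800 − 639 = 82.8
F7 = 82.8 / 0.259 = 319.69 t/h

319.7 t/h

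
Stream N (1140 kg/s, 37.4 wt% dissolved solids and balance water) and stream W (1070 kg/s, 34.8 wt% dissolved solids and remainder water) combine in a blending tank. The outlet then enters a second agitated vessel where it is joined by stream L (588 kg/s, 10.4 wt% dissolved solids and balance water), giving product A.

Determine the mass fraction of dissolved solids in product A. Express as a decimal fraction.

0.307

Overall, product flow = 2798 kg/s.
dissolved solids in = 1140×0.374 + 1070×0.348 + 588×0.104 = 859.87 kg/s.
dissolved solids fraction in A = 0.307.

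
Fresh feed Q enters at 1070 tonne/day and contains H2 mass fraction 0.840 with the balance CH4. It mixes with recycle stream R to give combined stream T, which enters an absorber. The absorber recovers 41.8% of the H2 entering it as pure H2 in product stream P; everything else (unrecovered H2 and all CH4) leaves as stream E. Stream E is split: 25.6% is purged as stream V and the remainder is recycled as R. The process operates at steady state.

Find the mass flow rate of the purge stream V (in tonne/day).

CH4 enters only via Q and leaves only via the purge: 1070×0.160 = 0.256×(CH4 in E), and the absorber passes all CH4, so CH4 in T = CH4 in E = 668.75 tonne/day.
H2 in T: m_A = 1070×0.840 + (1−0.256)·(1−0.418)·m_A, so m_A = 898.8/0.5670 = 1585.2 tonne/day.
E = (1−0.418)×1585.2 + 668.75 = 1591.3 tonne/day.
Purge V = 0.256×1591.3 = 407.38 tonne/day.

407.4 tonne/day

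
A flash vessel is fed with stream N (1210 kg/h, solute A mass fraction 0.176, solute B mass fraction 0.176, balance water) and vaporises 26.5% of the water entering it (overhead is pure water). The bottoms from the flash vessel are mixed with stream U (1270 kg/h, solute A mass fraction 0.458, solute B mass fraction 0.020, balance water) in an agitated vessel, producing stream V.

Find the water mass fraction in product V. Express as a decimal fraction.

0.545

Vapour removed = 0.265×0.648×1210 = 207.78 kg/h; concentrate = 1002.2 kg/h.
water reaching the mixer = 576.3 (from concentrate) + 1270×0.522 = 1239.2 kg/h.
Product flow = 1002.2 + 1270 = 2272.2 kg/h; water fraction = 0.545.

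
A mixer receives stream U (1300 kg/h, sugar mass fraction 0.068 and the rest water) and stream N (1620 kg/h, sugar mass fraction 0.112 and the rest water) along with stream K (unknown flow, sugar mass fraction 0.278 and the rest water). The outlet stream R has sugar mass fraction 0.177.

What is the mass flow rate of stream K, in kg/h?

Let K be the unknown flow. Total out = 2920 + K.
sugar balance: 269.84 + 0.278·K = 0.177·(2920 + K)
(0.278 − 0.177)·K = 0.177×2920 − 269.84 = 247
K = 247 / 0.101 = 2445.5 kg/h

2446 kg/h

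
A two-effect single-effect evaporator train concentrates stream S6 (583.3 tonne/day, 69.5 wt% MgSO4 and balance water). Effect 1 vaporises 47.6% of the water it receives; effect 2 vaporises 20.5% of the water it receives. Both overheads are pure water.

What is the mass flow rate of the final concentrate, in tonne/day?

479.5 tonne/day

water in feed = 583.3×0.305 = 177.91 tonne/day.
After stage 1: water left = (1−0.476)×177.91 = 93.223; stream total = 498.62 tonne/day.
After stage 2: water left = (1−0.205)×93.223 = 74.112; final concentrate = 479.51 tonne/day.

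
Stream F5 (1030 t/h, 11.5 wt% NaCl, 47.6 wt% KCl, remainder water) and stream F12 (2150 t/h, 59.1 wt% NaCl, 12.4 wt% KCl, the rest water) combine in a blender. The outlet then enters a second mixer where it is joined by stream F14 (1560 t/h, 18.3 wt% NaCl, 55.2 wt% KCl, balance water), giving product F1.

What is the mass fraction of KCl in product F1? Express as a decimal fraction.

Overall, product flow = 4740 t/h.
KCl in = 1030×0.476 + 2150×0.124 + 1560×0.552 = 1618 t/h.
KCl fraction in F1 = 0.341.

0.341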